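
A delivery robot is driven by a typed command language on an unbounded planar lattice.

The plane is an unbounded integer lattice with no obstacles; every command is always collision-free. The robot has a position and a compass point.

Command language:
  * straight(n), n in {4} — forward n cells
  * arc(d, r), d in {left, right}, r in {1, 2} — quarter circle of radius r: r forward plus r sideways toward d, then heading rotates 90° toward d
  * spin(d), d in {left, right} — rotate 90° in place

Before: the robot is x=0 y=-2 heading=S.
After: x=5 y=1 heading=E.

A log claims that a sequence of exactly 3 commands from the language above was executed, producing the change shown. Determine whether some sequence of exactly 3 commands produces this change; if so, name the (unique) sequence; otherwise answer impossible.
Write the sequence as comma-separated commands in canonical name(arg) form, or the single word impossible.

arc(left, 1), arc(left, 2), arc(right, 2)

key: cell and facing (now E) both changed — the 3 commands mix motion and turning
initial: x=0 y=-2 heading=S
step 1 (arc(left, 1)): x=1 y=-3 heading=E
step 2 (arc(left, 2)): x=3 y=-1 heading=N
step 3 (arc(right, 2)): x=5 y=1 heading=E
no other 3-command option fits: unique.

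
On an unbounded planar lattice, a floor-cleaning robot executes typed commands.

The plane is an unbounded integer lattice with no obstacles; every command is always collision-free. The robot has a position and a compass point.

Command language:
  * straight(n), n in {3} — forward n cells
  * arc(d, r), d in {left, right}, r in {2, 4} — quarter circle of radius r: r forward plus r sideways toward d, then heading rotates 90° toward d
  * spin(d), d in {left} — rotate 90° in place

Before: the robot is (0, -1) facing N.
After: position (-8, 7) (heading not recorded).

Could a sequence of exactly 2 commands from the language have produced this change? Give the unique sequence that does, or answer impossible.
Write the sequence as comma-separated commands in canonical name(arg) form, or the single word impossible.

key: order matters: swapping arc(left, 4) and arc(right, 4) lands elsewhere
t0: (0, -1) facing N
t=1 arc(left, 4) ⇒ (-4, 3) facing W
t=2 arc(right, 4) ⇒ (-8, 7) facing N
uniquely the one of 36 2-step routes that fits.

arc(left, 4), arc(right, 4)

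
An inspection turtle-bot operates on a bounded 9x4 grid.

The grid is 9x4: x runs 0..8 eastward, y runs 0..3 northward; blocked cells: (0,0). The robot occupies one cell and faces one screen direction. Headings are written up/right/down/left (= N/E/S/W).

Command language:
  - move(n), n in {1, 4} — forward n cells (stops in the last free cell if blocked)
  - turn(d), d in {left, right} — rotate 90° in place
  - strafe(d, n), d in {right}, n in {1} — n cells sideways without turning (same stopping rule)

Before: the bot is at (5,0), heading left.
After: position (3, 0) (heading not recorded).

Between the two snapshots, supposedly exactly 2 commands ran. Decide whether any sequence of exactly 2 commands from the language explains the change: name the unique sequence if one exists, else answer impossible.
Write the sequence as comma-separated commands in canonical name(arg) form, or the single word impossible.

begin: at (5,0), heading left
[1] after move(1): at (4,0), heading left
[2] after move(1): at (3,0), heading left
uniquely the one of 25 2-step routes that fits.

move(1), move(1)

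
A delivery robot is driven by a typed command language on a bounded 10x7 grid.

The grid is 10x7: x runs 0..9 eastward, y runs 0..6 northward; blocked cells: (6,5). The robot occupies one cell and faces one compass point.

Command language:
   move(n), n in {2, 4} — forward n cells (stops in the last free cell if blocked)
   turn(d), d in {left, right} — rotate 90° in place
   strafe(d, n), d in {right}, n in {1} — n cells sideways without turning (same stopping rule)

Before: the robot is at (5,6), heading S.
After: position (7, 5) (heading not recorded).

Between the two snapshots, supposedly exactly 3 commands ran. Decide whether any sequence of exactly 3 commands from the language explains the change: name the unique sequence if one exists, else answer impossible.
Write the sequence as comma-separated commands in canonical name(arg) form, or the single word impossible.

key: order matters: swapping turn(left) and strafe(right, 1) lands elsewhere
start: at (5,6), heading S
step 1 (turn(left)): at (5,6), heading E
step 2 (move(2)): at (7,6), heading E
step 3 (strafe(right, 1)): at (7,5), heading E
no other 3-command option fits: unique.

turn(left), move(2), strafe(right, 1)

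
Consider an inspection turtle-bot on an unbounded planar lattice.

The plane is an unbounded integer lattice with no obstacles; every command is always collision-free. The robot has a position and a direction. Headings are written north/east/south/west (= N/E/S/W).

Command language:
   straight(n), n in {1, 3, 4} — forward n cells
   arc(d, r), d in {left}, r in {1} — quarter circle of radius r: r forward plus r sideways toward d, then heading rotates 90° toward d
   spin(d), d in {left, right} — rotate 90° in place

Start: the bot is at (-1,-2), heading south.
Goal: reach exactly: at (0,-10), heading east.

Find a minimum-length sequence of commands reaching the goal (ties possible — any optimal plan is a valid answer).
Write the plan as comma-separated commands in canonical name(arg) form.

start: at (-1,-2), heading south
step 1 (straight(4)): at (-1,-6), heading south
step 2 (straight(3)): at (-1,-9), heading south
step 3 (arc(left, 1)): at (0,-10), heading east
shorter routes all fall short; 3 is best.

straight(4), straight(3), arc(left, 1)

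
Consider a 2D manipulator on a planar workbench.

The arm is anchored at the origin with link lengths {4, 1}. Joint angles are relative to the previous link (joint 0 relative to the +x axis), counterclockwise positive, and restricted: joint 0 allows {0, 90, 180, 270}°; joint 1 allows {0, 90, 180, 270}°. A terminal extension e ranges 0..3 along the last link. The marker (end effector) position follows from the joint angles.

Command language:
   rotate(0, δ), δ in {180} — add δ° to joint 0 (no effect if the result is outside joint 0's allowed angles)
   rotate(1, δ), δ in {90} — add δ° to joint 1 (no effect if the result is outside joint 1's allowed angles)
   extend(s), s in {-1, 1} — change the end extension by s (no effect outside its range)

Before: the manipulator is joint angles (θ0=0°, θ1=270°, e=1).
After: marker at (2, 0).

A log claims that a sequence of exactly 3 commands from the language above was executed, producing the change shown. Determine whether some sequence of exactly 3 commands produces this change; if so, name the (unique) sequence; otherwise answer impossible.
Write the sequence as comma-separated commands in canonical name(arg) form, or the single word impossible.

rotate(1, 90), rotate(1, 90), rotate(1, 90)

begin: joint angles (θ0=0°, θ1=270°, e=1)
t=1 rotate(1, 90) ⇒ joint angles (θ0=0°, θ1=0°, e=1)
t=2 rotate(1, 90) ⇒ joint angles (θ0=0°, θ1=90°, e=1)
t=3 rotate(1, 90) ⇒ joint angles (θ0=0°, θ1=180°, e=1)
uniquely the one of 64 3-step routes that fits.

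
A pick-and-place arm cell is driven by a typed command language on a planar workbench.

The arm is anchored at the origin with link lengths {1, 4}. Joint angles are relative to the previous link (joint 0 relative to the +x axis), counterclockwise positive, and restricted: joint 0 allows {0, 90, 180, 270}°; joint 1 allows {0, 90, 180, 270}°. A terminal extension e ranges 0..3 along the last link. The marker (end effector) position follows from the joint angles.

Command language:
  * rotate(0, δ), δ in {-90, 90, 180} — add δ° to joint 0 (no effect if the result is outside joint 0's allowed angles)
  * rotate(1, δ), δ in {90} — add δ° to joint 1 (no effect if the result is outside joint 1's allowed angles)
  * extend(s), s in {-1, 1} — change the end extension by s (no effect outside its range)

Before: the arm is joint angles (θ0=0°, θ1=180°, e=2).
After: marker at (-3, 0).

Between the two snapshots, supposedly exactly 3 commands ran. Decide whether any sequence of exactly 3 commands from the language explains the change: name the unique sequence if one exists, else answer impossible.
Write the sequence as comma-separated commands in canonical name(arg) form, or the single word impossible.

extend(-1), extend(-1), extend(-1)

initial: joint angles (θ0=0°, θ1=180°, e=2)
1. extend(-1) → joint angles (θ0=0°, θ1=180°, e=1)
2. extend(-1) → joint angles (θ0=0°, θ1=180°, e=0)
3. extend(-1) → joint angles (θ0=0°, θ1=180°, e=0)
no other 3-command option fits: unique.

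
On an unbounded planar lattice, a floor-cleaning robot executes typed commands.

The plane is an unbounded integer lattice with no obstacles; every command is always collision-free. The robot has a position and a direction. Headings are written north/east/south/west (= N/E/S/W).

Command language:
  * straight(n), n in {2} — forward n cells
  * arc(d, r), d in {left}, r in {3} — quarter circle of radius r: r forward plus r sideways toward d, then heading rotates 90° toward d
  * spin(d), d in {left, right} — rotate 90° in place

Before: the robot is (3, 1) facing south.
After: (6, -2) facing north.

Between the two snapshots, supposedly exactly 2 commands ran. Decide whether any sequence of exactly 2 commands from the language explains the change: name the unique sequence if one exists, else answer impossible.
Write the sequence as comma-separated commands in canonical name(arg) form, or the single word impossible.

key: running spin(left) before arc(left, 3) would end elsewhere — order is forced
begin: (3, 1) facing south
step 1 (arc(left, 3)): (6, -2) facing east
step 2 (spin(left)): (6, -2) facing north
no rival 2-sequence matches.

arc(left, 3), spin(left)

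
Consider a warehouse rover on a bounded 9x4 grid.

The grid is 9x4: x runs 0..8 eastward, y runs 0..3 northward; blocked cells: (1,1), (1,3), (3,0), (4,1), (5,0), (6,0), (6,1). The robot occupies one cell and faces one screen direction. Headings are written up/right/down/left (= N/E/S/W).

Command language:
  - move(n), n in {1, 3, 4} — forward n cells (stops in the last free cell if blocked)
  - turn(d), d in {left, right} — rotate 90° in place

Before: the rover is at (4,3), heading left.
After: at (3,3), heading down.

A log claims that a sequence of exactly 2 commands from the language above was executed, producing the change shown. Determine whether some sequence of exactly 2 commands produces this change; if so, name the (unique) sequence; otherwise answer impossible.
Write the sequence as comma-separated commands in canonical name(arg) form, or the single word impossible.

key: running turn(left) before move(1) would end elsewhere — order is forced
begin: at (4,3), heading left
t=1 move(1) ⇒ at (3,3), heading left
t=2 turn(left) ⇒ at (3,3), heading down
no other 2-command option fits: unique.

move(1), turn(left)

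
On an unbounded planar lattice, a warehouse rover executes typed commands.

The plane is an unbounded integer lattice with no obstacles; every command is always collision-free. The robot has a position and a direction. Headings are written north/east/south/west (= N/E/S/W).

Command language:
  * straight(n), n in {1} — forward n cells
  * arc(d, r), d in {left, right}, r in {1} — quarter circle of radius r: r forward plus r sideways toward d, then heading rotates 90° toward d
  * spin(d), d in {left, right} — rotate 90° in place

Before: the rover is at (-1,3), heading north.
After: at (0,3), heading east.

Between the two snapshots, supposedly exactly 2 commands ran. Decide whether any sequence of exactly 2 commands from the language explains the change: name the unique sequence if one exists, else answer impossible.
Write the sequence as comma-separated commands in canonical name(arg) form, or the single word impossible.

spin(right), straight(1)

key: order matters: swapping spin(right) and straight(1) lands elsewhere
t0: at (-1,3), heading north
1. spin(right) → at (-1,3), heading east
2. straight(1) → at (0,3), heading east
all 25 alternatives checked — unique.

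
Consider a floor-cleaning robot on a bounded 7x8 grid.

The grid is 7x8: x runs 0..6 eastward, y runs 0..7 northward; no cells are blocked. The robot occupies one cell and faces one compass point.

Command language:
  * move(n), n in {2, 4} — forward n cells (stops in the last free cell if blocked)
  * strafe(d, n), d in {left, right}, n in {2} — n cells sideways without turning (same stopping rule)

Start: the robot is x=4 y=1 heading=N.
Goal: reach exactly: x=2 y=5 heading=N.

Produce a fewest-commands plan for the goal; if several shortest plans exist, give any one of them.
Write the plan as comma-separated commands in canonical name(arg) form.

start: x=4 y=1 heading=N
step 1 (strafe(left, 2)): x=2 y=1 heading=N
step 2 (move(4)): x=2 y=5 heading=N
minimal: 2 command(s), checked below 2.

strafe(left, 2), move(4)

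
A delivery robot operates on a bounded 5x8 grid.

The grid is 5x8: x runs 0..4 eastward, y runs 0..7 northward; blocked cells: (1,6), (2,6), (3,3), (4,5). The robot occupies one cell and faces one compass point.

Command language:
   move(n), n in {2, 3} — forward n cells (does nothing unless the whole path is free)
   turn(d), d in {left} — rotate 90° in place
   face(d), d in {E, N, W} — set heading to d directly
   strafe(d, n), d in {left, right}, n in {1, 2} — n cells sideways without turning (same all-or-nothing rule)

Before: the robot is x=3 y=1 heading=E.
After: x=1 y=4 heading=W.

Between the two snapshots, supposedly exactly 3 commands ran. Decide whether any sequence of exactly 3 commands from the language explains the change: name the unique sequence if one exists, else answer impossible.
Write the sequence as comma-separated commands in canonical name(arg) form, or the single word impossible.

all 1000 sequences checked — none match.

impossible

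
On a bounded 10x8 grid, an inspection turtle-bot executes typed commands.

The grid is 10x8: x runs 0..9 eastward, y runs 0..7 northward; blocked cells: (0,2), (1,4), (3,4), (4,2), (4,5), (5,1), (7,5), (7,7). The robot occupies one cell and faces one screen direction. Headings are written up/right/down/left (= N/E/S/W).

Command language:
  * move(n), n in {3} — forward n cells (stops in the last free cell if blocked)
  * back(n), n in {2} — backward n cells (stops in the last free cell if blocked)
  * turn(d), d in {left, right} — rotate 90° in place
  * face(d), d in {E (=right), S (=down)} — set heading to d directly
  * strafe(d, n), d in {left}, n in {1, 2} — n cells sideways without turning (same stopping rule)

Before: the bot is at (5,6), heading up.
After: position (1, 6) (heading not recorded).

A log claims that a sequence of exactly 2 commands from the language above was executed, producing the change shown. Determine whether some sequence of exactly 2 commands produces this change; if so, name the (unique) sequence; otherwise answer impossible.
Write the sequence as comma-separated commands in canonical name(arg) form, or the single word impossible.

t0: at (5,6), heading up
[1] after strafe(left, 2): at (3,6), heading up
[2] after strafe(left, 2): at (1,6), heading up
no rival 2-sequence matches.

strafe(left, 2), strafe(left, 2)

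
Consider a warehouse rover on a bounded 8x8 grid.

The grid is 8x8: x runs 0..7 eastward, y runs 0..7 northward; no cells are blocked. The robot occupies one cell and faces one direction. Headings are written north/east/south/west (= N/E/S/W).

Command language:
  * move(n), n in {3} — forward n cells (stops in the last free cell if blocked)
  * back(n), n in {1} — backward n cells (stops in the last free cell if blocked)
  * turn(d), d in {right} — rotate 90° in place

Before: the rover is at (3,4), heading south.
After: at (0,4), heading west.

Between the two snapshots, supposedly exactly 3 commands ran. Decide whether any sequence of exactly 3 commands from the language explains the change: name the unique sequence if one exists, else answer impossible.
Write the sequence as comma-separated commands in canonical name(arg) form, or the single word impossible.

turn(right), move(3), move(3)

key: running move(3) before turn(right) would end elsewhere — order is forced
initial: at (3,4), heading south
step 1 (turn(right)): at (3,4), heading west
step 2 (move(3)): at (0,4), heading west
step 3 (move(3)): at (0,4), heading west
no rival 3-sequence matches.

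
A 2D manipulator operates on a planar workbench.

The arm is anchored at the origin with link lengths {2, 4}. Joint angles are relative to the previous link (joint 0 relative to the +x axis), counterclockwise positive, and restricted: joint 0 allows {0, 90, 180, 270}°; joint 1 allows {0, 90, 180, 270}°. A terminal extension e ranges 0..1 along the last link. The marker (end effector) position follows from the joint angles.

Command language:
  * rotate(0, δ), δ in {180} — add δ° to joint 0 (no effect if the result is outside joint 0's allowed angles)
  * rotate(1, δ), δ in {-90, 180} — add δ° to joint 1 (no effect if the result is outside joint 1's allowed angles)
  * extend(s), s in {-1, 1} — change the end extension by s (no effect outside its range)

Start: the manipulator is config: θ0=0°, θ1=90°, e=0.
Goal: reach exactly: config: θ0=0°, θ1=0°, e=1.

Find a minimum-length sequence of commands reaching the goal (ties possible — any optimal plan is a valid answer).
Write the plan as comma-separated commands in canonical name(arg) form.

begin: config: θ0=0°, θ1=90°, e=0
t=1 rotate(1, -90) ⇒ config: θ0=0°, θ1=0°, e=0
t=2 extend(1) ⇒ config: θ0=0°, θ1=0°, e=1
shorter routes all fall short; 2 is best.

rotate(1, -90), extend(1)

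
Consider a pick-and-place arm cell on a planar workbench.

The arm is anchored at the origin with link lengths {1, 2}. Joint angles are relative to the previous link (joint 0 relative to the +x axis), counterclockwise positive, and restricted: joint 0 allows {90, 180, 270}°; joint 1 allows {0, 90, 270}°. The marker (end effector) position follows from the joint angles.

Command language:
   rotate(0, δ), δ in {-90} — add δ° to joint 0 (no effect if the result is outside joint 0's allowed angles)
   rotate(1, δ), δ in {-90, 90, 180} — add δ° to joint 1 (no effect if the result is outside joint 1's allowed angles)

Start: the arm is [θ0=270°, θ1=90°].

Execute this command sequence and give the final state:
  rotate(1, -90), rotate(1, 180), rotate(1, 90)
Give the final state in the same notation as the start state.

[θ0=270°, θ1=90°]

from: [θ0=270°, θ1=90°]
1. rotate(1, -90) → [θ0=270°, θ1=0°]
2. rotate(1, 180) → [θ0=270°, θ1=0°]
3. rotate(1, 90) → [θ0=270°, θ1=90°]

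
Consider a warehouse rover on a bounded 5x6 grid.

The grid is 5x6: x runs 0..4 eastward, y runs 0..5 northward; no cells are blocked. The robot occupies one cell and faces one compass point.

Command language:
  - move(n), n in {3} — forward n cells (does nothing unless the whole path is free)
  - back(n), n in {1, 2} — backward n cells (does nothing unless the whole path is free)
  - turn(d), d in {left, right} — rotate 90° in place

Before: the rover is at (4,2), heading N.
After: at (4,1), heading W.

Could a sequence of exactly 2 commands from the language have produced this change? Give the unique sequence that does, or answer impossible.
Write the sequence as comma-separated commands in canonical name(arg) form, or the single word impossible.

back(1), turn(left)

key: order matters: swapping back(1) and turn(left) lands elsewhere
begin: at (4,2), heading N
[1] after back(1): at (4,1), heading N
[2] after turn(left): at (4,1), heading W
all 25 alternatives checked — unique.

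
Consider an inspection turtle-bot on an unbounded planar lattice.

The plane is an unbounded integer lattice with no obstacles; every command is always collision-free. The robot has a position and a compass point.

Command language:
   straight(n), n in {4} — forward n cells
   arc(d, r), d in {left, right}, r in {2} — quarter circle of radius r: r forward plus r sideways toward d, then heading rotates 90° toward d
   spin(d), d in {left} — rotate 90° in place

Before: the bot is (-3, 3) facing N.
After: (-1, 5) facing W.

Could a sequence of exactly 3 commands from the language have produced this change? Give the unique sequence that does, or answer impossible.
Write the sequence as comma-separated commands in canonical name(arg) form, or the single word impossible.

key: order matters: swapping arc(right, 2) and spin(left) lands elsewhere
from: (-3, 3) facing N
1. arc(right, 2) → (-1, 5) facing E
2. spin(left) → (-1, 5) facing N
3. spin(left) → (-1, 5) facing W
uniquely the one of 64 3-step routes that fits.

arc(right, 2), spin(left), spin(left)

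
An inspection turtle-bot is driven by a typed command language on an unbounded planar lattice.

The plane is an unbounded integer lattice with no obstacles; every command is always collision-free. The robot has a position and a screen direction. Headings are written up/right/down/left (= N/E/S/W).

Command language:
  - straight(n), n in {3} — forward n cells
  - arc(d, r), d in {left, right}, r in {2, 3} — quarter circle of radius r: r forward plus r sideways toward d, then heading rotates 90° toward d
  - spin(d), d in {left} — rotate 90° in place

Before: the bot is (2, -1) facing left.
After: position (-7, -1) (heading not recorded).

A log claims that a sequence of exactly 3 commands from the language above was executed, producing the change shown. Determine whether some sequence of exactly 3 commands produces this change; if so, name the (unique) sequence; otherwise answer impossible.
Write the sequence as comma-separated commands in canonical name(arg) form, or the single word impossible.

begin: (2, -1) facing left
1. straight(3) → (-1, -1) facing left
2. straight(3) → (-4, -1) facing left
3. straight(3) → (-7, -1) facing left
no other 3-command option fits: unique.

straight(3), straight(3), straight(3)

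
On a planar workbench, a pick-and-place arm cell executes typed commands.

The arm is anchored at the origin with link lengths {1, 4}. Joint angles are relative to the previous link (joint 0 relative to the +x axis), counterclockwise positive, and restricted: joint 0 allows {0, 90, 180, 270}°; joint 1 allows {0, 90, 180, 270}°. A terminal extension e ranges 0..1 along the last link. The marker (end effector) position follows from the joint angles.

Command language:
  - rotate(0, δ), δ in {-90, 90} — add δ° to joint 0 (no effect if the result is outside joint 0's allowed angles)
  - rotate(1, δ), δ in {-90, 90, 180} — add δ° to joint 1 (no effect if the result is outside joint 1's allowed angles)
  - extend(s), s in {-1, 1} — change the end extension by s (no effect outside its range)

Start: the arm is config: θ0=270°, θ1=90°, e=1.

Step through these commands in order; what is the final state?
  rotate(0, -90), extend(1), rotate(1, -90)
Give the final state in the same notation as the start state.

config: θ0=180°, θ1=0°, e=1

begin: config: θ0=270°, θ1=90°, e=1
t=1 rotate(0, -90) ⇒ config: θ0=180°, θ1=90°, e=1
t=2 extend(1) ⇒ config: θ0=180°, θ1=90°, e=1
t=3 rotate(1, -90) ⇒ config: θ0=180°, θ1=0°, e=1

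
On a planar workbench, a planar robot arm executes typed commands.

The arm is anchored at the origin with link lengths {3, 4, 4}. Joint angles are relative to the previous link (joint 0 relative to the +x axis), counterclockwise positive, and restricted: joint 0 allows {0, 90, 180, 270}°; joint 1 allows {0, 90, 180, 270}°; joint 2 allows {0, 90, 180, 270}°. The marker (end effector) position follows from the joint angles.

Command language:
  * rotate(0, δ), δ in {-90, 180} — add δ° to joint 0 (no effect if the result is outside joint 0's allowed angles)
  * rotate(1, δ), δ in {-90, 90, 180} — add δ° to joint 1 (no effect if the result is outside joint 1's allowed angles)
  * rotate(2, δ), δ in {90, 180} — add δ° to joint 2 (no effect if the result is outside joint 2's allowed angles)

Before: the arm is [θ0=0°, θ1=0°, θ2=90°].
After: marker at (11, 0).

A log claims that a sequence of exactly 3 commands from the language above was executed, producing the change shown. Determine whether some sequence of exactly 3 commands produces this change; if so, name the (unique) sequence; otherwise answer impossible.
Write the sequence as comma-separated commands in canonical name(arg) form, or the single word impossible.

rotate(2, 90), rotate(2, 90), rotate(2, 90)

t0: [θ0=0°, θ1=0°, θ2=90°]
t=1 rotate(2, 90) ⇒ [θ0=0°, θ1=0°, θ2=180°]
t=2 rotate(2, 90) ⇒ [θ0=0°, θ1=0°, θ2=270°]
t=3 rotate(2, 90) ⇒ [θ0=0°, θ1=0°, θ2=0°]
no rival 3-sequence matches.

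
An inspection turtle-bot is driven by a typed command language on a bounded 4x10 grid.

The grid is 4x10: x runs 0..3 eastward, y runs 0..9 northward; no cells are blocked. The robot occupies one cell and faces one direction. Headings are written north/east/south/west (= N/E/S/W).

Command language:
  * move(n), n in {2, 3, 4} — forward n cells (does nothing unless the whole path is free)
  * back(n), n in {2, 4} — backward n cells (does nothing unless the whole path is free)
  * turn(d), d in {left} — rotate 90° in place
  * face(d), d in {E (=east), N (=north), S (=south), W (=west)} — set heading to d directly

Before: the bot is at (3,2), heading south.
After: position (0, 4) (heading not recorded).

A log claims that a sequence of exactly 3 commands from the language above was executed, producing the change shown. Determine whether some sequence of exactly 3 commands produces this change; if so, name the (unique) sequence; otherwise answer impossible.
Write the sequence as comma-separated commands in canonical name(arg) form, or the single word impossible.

back(2), face(W), move(3)

key: running move(3) before back(2) would end elsewhere — order is forced
start: at (3,2), heading south
t=1 back(2) ⇒ at (3,4), heading south
t=2 face(W) ⇒ at (3,4), heading west
t=3 move(3) ⇒ at (0,4), heading west
no rival 3-sequence matches.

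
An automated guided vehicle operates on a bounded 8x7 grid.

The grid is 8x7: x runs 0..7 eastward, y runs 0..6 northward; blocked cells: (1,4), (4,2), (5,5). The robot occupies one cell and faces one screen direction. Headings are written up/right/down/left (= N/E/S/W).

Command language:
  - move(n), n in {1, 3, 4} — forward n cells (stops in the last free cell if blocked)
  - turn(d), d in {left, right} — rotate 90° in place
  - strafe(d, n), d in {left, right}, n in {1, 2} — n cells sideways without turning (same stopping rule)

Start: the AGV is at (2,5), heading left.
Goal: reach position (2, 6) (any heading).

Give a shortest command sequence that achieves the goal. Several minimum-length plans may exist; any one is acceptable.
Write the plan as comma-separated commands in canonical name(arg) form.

initial: at (2,5), heading left
t=1 strafe(right, 2) ⇒ at (2,6), heading left
shorter routes all fall short; 1 is best.

strafe(right, 2)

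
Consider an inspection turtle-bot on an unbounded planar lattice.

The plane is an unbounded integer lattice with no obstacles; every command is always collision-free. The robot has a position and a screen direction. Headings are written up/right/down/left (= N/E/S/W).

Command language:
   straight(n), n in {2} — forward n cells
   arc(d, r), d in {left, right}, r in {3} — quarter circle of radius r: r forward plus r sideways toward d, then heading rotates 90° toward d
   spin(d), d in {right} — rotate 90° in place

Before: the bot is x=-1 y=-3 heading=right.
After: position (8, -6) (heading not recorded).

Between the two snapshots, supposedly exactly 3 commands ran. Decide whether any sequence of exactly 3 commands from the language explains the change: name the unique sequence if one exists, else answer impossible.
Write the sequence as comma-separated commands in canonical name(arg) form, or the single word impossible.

key: order matters: swapping arc(right, 3) and arc(left, 3) lands elsewhere
initial: x=-1 y=-3 heading=right
1. arc(right, 3) → x=2 y=-6 heading=down
2. arc(left, 3) → x=5 y=-9 heading=right
3. arc(left, 3) → x=8 y=-6 heading=up
no rival 3-sequence matches.

arc(right, 3), arc(left, 3), arc(left, 3)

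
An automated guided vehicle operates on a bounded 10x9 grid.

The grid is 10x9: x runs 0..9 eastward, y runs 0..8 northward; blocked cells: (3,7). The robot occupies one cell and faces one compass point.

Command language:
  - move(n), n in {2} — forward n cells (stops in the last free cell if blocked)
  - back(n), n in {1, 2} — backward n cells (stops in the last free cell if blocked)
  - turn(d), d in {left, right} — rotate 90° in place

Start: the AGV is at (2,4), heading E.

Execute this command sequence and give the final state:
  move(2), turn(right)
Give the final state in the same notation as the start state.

from: at (2,4), heading E
step 1 (move(2)): at (4,4), heading E
step 2 (turn(right)): at (4,4), heading S

at (4,4), heading S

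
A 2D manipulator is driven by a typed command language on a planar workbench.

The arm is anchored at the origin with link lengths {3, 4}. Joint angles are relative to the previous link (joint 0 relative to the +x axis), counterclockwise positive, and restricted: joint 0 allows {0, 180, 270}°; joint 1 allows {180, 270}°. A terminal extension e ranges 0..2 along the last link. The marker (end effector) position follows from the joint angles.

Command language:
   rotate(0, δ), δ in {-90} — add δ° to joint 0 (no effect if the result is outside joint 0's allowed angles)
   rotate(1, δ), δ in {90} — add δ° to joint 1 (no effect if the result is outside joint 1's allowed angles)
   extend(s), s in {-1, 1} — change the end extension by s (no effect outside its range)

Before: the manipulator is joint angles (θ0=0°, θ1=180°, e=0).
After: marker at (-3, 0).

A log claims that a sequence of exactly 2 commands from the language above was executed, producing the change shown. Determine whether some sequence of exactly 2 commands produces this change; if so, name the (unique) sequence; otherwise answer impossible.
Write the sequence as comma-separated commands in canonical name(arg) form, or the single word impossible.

from: joint angles (θ0=0°, θ1=180°, e=0)
[1] after extend(1): joint angles (θ0=0°, θ1=180°, e=1)
[2] after extend(1): joint angles (θ0=0°, θ1=180°, e=2)
no rival 2-sequence matches.

extend(1), extend(1)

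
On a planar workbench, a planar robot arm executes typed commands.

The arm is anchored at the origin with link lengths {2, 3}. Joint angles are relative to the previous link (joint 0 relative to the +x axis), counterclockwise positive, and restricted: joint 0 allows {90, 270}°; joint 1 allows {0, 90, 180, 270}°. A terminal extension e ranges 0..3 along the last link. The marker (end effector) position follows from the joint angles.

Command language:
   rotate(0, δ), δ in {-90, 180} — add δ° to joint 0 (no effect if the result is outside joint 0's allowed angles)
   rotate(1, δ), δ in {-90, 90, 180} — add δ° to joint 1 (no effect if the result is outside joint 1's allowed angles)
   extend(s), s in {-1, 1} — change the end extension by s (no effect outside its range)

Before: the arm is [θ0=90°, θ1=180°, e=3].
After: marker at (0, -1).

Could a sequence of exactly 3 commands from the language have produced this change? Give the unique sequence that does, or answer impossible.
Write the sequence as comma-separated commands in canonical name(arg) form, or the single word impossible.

start: [θ0=90°, θ1=180°, e=3]
t=1 extend(-1) ⇒ [θ0=90°, θ1=180°, e=2]
t=2 extend(-1) ⇒ [θ0=90°, θ1=180°, e=1]
t=3 extend(-1) ⇒ [θ0=90°, θ1=180°, e=0]
all 343 alternatives checked — unique.

extend(-1), extend(-1), extend(-1)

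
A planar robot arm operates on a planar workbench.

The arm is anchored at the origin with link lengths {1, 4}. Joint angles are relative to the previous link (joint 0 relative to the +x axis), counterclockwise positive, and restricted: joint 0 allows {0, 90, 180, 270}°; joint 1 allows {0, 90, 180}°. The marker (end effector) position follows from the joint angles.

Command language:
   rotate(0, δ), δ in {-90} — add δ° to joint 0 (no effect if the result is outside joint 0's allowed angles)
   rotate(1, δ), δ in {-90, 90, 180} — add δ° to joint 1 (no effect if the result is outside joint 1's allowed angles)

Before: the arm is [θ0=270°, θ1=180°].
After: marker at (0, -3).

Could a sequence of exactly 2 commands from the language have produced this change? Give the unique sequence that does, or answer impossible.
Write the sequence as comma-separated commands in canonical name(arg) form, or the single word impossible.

t0: [θ0=270°, θ1=180°]
step 1 (rotate(0, -90)): [θ0=180°, θ1=180°]
step 2 (rotate(0, -90)): [θ0=90°, θ1=180°]
uniquely the one of 16 2-step routes that fits.

rotate(0, -90), rotate(0, -90)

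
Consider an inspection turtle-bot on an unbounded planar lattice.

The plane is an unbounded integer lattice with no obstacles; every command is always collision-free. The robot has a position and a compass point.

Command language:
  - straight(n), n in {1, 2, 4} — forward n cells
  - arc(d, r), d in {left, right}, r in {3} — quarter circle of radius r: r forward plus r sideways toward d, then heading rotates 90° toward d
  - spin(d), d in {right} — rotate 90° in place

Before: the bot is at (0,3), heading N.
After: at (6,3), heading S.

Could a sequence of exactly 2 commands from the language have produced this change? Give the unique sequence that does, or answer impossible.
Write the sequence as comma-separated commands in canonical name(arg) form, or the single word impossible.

key: position moved to (6,3) AND the heading swung to S — translation plus rotation needed
start: at (0,3), heading N
[1] after arc(right, 3): at (3,6), heading E
[2] after arc(right, 3): at (6,3), heading S
all 36 alternatives checked — unique.

arc(right, 3), arc(right, 3)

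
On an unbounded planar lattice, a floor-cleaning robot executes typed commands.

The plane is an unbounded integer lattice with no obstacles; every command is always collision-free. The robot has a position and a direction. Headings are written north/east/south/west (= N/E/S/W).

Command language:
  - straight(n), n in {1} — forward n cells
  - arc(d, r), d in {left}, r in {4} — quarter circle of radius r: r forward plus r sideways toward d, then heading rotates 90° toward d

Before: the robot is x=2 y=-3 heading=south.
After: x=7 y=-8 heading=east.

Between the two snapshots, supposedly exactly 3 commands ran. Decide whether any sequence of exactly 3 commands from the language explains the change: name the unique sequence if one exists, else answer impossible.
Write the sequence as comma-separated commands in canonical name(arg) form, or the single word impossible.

straight(1), arc(left, 4), straight(1)

key: cell and facing (now E) both changed — the 3 commands mix motion and turning
initial: x=2 y=-3 heading=south
step 1 (straight(1)): x=2 y=-4 heading=south
step 2 (arc(left, 4)): x=6 y=-8 heading=east
step 3 (straight(1)): x=7 y=-8 heading=east
no other 3-command option fits: unique.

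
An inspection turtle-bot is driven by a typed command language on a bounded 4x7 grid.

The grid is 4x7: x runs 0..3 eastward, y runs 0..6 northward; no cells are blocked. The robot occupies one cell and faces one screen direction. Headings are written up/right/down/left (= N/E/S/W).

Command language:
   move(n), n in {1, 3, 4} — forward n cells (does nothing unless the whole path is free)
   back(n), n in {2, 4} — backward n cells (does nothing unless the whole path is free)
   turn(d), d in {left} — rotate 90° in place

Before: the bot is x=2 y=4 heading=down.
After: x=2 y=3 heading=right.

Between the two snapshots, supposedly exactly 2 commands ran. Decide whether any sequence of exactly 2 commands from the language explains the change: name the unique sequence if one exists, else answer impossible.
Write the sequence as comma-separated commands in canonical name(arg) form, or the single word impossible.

move(1), turn(left)

key: cell and facing (now E) both changed — the 2 commands mix motion and turning
begin: x=2 y=4 heading=down
step 1 (move(1)): x=2 y=3 heading=down
step 2 (turn(left)): x=2 y=3 heading=right
no rival 2-sequence matches.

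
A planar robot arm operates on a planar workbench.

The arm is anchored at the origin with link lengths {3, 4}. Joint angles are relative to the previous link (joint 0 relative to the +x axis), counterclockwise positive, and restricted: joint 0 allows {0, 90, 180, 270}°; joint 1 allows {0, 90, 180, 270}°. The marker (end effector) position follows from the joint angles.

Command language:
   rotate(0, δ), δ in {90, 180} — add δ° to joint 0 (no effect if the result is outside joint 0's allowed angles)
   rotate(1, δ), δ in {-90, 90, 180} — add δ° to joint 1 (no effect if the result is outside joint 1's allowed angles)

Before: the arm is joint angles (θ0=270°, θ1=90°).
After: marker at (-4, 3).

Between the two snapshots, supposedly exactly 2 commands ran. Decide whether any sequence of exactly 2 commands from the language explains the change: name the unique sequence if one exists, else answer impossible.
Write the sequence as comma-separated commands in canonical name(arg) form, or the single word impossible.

rotate(0, 90), rotate(0, 90)

begin: joint angles (θ0=270°, θ1=90°)
[1] after rotate(0, 90): joint angles (θ0=0°, θ1=90°)
[2] after rotate(0, 90): joint angles (θ0=90°, θ1=90°)
no other 2-command option fits: unique.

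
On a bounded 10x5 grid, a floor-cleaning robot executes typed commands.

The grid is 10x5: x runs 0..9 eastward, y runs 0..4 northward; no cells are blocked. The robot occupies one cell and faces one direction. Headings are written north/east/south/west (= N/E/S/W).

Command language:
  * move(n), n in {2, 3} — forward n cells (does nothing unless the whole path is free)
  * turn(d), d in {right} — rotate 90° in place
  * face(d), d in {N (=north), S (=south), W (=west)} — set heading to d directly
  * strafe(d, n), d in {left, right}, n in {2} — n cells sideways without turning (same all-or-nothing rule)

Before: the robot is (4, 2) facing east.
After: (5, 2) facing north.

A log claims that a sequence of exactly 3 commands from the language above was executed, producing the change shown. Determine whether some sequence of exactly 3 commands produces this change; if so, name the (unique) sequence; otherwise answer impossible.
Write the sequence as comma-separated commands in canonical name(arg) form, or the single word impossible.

move(3), face(N), strafe(left, 2)

key: running strafe(left, 2) before move(3) would end elsewhere — order is forced
begin: (4, 2) facing east
step 1 (move(3)): (7, 2) facing east
step 2 (face(N)): (7, 2) facing north
step 3 (strafe(left, 2)): (5, 2) facing north
no rival 3-sequence matches.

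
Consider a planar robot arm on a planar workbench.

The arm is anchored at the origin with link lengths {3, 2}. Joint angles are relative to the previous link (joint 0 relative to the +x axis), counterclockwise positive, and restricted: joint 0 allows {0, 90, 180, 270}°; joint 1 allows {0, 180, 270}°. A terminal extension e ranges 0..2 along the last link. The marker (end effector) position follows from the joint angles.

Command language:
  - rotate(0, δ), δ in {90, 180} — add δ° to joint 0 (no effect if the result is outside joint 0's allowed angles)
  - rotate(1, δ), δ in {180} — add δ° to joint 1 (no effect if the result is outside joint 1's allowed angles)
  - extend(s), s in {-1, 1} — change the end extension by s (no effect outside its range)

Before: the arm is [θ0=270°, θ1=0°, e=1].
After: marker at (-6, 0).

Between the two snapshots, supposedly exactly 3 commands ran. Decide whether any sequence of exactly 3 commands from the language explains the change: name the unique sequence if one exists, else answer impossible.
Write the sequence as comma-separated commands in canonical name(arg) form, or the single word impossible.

start: [θ0=270°, θ1=0°, e=1]
[1] after rotate(0, 90): [θ0=0°, θ1=0°, e=1]
[2] after rotate(0, 90): [θ0=90°, θ1=0°, e=1]
[3] after rotate(0, 90): [θ0=180°, θ1=0°, e=1]
uniquely the one of 125 3-step routes that fits.

rotate(0, 90), rotate(0, 90), rotate(0, 90)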